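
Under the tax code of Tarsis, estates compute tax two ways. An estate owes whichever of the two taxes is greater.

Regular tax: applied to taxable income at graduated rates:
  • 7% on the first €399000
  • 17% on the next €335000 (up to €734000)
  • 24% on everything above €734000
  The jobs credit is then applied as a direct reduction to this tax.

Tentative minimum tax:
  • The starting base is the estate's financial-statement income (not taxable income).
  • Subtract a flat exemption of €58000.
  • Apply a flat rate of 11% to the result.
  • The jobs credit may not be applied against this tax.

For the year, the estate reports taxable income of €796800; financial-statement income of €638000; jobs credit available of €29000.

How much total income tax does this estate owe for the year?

€70952

Tentative minimum tax:
  Base (financial-statement income): €638000
  Less exemption €58000 → base €580000
  €580000 × 11% = €63800

Regular tax:
  €399000 × 7% = €27930
  €335000 × 17% = €56950
  €62800 × 24% = €15072
  → €99952
  Less jobs credit €29000 → €70952

€70952 > €63800, so the regular tax governs.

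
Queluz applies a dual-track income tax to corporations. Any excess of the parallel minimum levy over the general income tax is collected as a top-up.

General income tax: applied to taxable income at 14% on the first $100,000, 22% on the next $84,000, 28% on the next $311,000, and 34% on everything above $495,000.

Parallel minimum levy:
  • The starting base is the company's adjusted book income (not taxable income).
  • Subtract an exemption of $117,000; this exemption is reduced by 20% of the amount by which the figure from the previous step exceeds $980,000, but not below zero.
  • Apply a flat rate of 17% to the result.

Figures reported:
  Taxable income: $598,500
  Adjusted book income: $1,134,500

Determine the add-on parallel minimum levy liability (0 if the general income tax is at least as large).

General income tax:
  $100,000 × 14% = $14,000
  $84,000 × 22% = $18,480
  $311,000 × 28% = $87,080
  $103,500 × 34% = $35,190
  → $154,750

Parallel minimum levy:
  Base (adjusted book income): $1,134,500
  Exemption: $117,000 − 20% × ($1,134,500 − $980,000) = $117,000 − $30,900 = $86,100
  Base: $1,134,500 − $86,100 = $1,048,400
  $1,048,400 × 17% = $178,228

Excess of parallel minimum levy over general income tax: $178,228 − $154,750 = $23,478.

$23,478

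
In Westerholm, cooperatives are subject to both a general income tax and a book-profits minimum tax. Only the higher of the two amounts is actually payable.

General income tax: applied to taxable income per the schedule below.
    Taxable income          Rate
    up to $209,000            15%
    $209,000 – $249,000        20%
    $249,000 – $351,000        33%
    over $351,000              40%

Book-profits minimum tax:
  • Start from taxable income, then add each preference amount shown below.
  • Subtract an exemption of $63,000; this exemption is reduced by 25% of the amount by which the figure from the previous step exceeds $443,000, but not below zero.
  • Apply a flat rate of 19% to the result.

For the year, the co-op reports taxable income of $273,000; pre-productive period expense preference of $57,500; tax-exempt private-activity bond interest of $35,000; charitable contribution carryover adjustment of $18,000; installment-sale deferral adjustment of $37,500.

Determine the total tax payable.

General income tax:
  $209,000 × 15% = $31,350
  $40,000 × 20% = $8,000
  $24,000 × 33% = $7,920
  → $47,270

Book-profits minimum tax:
  Adjusted income: $273,000 + $57,500 + $35,000 + $18,000 + $37,500 = $421,000
  Exemption: $421,000 ≤ $443,000, so full $63,000 applies
  Base: $421,000 − $63,000 = $358,000
  $358,000 × 19% = $68,020

$68,020 > $47,270, so the book-profits minimum tax is the binding amount.

$68,020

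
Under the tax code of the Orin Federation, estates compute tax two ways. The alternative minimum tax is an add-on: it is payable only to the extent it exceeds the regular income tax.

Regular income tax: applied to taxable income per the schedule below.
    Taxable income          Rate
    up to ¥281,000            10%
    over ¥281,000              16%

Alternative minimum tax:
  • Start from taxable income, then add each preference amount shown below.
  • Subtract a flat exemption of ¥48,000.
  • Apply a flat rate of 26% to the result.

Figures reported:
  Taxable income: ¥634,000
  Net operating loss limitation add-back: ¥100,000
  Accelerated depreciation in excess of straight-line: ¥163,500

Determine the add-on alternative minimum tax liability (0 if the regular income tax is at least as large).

¥136,290

Regular income tax:
  ¥281,000 × 10% = ¥28,100
  ¥353,000 × 16% = ¥56,480
  → ¥84,580

Alternative minimum tax:
  Adjusted income: ¥634,000 + ¥100,000 + ¥163,500 = ¥897,500
  Less exemption ¥48,000 → base ¥849,500
  ¥849,500 × 26% = ¥220,870

Excess of alternative minimum tax over regular income tax: ¥220,870 − ¥84,580 = ¥136,290.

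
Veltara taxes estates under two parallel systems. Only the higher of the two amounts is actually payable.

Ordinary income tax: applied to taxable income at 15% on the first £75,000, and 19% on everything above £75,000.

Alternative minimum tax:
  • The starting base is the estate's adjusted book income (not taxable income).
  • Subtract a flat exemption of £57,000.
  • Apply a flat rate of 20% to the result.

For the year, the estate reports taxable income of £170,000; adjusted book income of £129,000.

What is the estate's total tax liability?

£29,300

Alternative minimum tax:
  Base (adjusted book income): £129,000
  Less exemption £57,000 → base £72,000
  £72,000 × 20% = £14,400

Ordinary income tax:
  £75,000 × 15% = £11,250
  £95,000 × 19% = £18,050
  → £29,300

£29,300 > £14,400, so the ordinary income tax governs.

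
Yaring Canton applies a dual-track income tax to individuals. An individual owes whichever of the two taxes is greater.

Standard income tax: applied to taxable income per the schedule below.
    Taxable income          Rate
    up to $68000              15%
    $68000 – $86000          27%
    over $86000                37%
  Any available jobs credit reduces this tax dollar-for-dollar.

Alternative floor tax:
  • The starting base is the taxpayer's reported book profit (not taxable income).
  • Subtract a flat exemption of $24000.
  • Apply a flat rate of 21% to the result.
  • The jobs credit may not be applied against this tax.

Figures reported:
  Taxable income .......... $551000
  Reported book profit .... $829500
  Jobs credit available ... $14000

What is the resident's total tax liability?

Standard income tax:
  $68000 × 15% = $10200
  $18000 × 27% = $4860
  $465000 × 37% = $172050
  → $187110
  Less jobs credit $14000 → $173110

Alternative floor tax:
  Base (reported book profit): $829500
  Less exemption $24000 → base $805500
  $805500 × 21% = $169155

$173110 > $169155, so the standard income tax governs.

$173110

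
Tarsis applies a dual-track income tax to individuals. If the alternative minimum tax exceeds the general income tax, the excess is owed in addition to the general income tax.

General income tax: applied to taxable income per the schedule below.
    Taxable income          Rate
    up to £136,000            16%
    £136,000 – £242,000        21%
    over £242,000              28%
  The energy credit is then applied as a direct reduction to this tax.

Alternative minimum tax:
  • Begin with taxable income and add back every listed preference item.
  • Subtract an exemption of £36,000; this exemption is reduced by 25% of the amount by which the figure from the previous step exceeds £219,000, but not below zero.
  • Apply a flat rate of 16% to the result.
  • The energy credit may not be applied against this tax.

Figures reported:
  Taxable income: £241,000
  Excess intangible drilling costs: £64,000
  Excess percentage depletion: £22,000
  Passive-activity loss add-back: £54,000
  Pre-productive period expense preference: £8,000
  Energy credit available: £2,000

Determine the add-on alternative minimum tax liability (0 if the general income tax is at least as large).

Alternative minimum tax:
  Adjusted income: £241,000 + £64,000 + £22,000 + £54,000 + £8,000 = £389,000
  Exemption: 25% × (£389,000 − £219,000) = £42,500 ≥ £36,000, so the exemption is fully phased out
  Base: £389,000 − £0 = £389,000
  £389,000 × 16% = £62,240

General income tax:
  £136,000 × 16% = £21,760
  £105,000 × 21% = £22,050
  → £43,810
  Less energy credit £2,000 → £41,810

Excess of alternative minimum tax over general income tax: £62,240 − £41,810 = £20,430.

£20,430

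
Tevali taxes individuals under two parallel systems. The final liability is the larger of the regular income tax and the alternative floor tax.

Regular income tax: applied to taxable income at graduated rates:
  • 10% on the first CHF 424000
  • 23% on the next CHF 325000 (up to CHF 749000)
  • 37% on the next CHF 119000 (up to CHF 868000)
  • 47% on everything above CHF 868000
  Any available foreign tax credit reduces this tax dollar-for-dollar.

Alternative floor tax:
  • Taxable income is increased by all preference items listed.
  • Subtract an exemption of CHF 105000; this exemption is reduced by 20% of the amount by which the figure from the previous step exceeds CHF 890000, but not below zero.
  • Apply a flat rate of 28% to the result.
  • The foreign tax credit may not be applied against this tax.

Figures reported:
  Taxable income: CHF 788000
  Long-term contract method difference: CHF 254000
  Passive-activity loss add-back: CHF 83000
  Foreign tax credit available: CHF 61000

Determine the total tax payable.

Regular income tax:
  CHF 424000 × 10% = CHF 42400
  CHF 325000 × 23% = CHF 74750
  CHF 39000 × 37% = CHF 14430
  → CHF 131580
  Less foreign tax credit CHF 61000 → CHF 70580

Alternative floor tax:
  Adjusted income: CHF 788000 + CHF 254000 + CHF 83000 = CHF 1125000
  Exemption: CHF 105000 − 20% × (CHF 1125000 − CHF 890000) = CHF 105000 − CHF 47000 = CHF 58000
  Base: CHF 1125000 − CHF 58000 = CHF 1067000
  CHF 1067000 × 28% = CHF 298760

CHF 298760 > CHF 70580, so the alternative floor tax is the binding amount.

CHF 298760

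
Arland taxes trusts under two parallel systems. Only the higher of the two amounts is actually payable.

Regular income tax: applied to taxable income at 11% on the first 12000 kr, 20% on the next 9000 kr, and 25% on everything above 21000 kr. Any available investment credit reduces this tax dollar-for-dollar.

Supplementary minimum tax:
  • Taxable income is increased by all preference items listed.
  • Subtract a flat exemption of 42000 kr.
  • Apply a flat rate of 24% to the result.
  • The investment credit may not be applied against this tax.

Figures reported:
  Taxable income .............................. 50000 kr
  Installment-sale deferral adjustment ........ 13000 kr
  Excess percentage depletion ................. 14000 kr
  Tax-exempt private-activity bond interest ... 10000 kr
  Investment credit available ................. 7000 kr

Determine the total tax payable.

10800 kr

Regular income tax:
  12000 kr × 11% = 1320 kr
  9000 kr × 20% = 1800 kr
  29000 kr × 25% = 7250 kr
  → 10370 kr
  Less investment credit 7000 kr → 3370 kr

Supplementary minimum tax:
  Adjusted income: 50000 kr + 13000 kr + 14000 kr + 10000 kr = 87000 kr
  Less exemption 42000 kr → base 45000 kr
  45000 kr × 24% = 10800 kr

10800 kr > 3370 kr, so the supplementary minimum tax is the binding amount.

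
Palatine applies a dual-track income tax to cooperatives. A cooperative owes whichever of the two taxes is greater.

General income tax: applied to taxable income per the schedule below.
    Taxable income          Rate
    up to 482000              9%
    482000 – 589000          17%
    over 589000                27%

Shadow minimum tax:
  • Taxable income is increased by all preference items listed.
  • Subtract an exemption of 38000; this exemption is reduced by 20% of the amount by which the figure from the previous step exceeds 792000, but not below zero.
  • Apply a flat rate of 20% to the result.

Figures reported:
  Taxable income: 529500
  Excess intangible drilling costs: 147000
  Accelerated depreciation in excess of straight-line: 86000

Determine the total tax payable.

144900

Shadow minimum tax:
  Adjusted income: 529500 + 147000 + 86000 = 762500
  Exemption: 762500 ≤ 792000, so full 38000 applies
  Base: 762500 − 38000 = 724500
  724500 × 20% = 144900

General income tax:
  482000 × 9% = 43380
  47500 × 17% = 8075
  → 51455

144900 > 51455, so the shadow minimum tax is the binding amount.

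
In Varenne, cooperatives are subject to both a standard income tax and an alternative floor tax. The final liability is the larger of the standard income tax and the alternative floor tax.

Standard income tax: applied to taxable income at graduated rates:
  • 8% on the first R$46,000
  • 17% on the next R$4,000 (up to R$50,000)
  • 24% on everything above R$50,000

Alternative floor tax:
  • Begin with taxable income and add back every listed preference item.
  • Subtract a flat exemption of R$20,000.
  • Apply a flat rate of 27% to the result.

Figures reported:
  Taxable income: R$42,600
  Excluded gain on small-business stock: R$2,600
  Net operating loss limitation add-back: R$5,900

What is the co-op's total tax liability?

R$8,397

Alternative floor tax:
  Adjusted income: R$42,600 + R$2,600 + R$5,900 = R$51,100
  Less exemption R$20,000 → base R$31,100
  R$31,100 × 27% = R$8,397

Standard income tax:
  R$42,600 × 8% = R$3,408

R$8,397 > R$3,408, so the alternative floor tax is the binding amount.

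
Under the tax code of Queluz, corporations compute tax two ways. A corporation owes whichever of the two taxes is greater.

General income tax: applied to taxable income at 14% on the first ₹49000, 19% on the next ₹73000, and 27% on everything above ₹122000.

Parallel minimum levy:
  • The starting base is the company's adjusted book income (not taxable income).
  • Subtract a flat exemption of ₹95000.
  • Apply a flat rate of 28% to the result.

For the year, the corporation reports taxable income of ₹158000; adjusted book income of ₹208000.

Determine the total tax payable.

Parallel minimum levy:
  Base (adjusted book income): ₹208000
  Less exemption ₹95000 → base ₹113000
  ₹113000 × 28% = ₹31640

General income tax:
  ₹49000 × 14% = ₹6860
  ₹73000 × 19% = ₹13870
  ₹36000 × 27% = ₹9720
  → ₹30450

₹31640 > ₹30450, so the parallel minimum levy is the binding amount.

₹31640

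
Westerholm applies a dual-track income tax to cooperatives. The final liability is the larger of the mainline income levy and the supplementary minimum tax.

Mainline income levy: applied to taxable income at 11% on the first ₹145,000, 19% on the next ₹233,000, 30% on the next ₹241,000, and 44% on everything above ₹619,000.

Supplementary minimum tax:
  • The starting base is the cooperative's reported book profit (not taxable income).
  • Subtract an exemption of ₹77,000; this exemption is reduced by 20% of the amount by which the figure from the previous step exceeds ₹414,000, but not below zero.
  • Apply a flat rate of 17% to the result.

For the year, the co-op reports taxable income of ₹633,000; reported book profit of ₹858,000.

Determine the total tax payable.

₹145,860

Mainline income levy:
  ₹145,000 × 11% = ₹15,950
  ₹233,000 × 19% = ₹44,270
  ₹241,000 × 30% = ₹72,300
  ₹14,000 × 44% = ₹6,160
  → ₹138,680

Supplementary minimum tax:
  Base (reported book profit): ₹858,000
  Exemption: 20% × (₹858,000 − ₹414,000) = ₹88,800 ≥ ₹77,000, so the exemption is fully phased out
  Base: ₹858,000 − ₹0 = ₹858,000
  ₹858,000 × 17% = ₹145,860

₹145,860 > ₹138,680, so the supplementary minimum tax is the binding amount.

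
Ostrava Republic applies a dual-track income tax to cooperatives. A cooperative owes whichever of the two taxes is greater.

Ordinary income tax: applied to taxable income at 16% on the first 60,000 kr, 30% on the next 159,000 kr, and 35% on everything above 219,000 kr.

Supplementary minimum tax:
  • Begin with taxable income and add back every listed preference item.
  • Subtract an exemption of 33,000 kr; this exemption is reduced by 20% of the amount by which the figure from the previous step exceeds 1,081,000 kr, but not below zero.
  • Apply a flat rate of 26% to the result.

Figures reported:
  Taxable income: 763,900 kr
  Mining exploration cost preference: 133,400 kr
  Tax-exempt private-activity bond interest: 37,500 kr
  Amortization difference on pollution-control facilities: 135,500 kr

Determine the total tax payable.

Supplementary minimum tax:
  Adjusted income: 763,900 kr + 133,400 kr + 37,500 kr + 135,500 kr = 1,070,300 kr
  Exemption: 1,070,300 kr ≤ 1,081,000 kr, so full 33,000 kr applies
  Base: 1,070,300 kr − 33,000 kr = 1,037,300 kr
  1,037,300 kr × 26% = 269,698 kr

Ordinary income tax:
  60,000 kr × 16% = 9,600 kr
  159,000 kr × 30% = 47,700 kr
  544,900 kr × 35% = 190,715 kr
  → 248,015 kr

269,698 kr > 248,015 kr, so the supplementary minimum tax is the binding amount.

269,698 kr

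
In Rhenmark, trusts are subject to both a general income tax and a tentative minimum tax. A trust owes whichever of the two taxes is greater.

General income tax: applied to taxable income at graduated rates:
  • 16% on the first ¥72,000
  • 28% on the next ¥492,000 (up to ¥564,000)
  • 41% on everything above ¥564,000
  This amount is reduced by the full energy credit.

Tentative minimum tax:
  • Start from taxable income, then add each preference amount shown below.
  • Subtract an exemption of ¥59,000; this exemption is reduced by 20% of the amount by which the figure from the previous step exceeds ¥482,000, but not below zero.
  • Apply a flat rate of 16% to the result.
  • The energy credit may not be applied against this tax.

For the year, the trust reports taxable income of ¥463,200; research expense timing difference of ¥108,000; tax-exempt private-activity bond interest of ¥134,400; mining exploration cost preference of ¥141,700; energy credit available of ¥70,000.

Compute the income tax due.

¥135,568

Tentative minimum tax:
  Adjusted income: ¥463,200 + ¥108,000 + ¥134,400 + ¥141,700 = ¥847,300
  Exemption: 20% × (¥847,300 − ¥482,000) = ¥73,060 ≥ ¥59,000, so the exemption is fully phased out
  Base: ¥847,300 − ¥0 = ¥847,300
  ¥847,300 × 16% = ¥135,568

General income tax:
  ¥72,000 × 16% = ¥11,520
  ¥391,200 × 28% = ¥109,536
  → ¥121,056
  Less energy credit ¥70,000 → ¥51,056

¥135,568 > ¥51,056, so the tentative minimum tax is the binding amount.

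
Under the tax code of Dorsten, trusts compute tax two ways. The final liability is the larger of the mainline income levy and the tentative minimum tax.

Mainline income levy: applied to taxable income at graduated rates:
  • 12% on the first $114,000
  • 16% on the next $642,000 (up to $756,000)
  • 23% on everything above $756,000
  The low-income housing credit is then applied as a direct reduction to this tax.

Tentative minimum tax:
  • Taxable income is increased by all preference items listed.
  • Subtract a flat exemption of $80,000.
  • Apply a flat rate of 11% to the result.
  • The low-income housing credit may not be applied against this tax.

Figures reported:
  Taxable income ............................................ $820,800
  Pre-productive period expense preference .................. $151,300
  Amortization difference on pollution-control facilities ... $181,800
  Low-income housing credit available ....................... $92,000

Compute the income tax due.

Tentative minimum tax:
  Adjusted income: $820,800 + $151,300 + $181,800 = $1,153,900
  Less exemption $80,000 → base $1,073,900
  $1,073,900 × 11% = $118,129

Mainline income levy:
  $114,000 × 12% = $13,680
  $642,000 × 16% = $102,720
  $64,800 × 23% = $14,904
  → $131,304
  Less low-income housing credit $92,000 → $39,304

$118,129 > $39,304, so the tentative minimum tax is the binding amount.

$118,129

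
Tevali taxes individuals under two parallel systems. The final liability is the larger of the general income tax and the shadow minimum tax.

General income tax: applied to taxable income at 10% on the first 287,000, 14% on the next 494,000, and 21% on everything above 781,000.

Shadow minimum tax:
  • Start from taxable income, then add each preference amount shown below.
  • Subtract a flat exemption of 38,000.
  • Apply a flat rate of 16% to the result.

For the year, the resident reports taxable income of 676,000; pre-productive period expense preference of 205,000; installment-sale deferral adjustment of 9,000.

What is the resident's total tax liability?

General income tax:
  287,000 × 10% = 28,700
  389,000 × 14% = 54,460
  → 83,160

Shadow minimum tax:
  Adjusted income: 676,000 + 205,000 + 9,000 = 890,000
  Less exemption 38,000 → base 852,000
  852,000 × 16% = 136,320

136,320 > 83,160, so the shadow minimum tax is the binding amount.

136,320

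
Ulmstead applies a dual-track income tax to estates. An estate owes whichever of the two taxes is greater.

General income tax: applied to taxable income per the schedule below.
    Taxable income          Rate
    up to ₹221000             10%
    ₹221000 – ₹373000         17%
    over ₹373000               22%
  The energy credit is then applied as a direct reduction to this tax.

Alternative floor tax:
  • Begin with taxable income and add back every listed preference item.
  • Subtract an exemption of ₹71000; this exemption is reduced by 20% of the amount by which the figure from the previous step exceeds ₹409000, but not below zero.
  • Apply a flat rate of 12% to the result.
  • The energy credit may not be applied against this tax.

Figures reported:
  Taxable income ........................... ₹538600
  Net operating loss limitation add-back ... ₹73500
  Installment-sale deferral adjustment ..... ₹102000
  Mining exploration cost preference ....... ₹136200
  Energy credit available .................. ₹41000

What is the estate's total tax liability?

General income tax:
  ₹221000 × 10% = ₹22100
  ₹152000 × 17% = ₹25840
  ₹165600 × 22% = ₹36432
  → ₹84372
  Less energy credit ₹41000 → ₹43372

Alternative floor tax:
  Adjusted income: ₹538600 + ₹73500 + ₹102000 + ₹136200 = ₹850300
  Exemption: 20% × (₹850300 − ₹409000) = ₹88260 ≥ ₹71000, so the exemption is fully phased out
  Base: ₹850300 − ₹0 = ₹850300
  ₹850300 × 12% = ₹102036

₹102036 > ₹43372, so the alternative floor tax is the binding amount.

₹102036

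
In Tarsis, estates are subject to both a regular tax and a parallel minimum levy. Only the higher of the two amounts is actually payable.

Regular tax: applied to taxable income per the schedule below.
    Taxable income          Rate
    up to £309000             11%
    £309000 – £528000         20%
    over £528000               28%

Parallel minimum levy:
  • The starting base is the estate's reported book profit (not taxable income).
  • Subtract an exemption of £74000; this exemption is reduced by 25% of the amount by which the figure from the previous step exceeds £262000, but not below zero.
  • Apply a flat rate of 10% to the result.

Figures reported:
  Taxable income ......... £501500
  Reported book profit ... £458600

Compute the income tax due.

Parallel minimum levy:
  Base (reported book profit): £458600
  Exemption: £74000 − 25% × (£458600 − £262000) = £74000 − £49150 = £24850
  Base: £458600 − £24850 = £433750
  £433750 × 10% = £43375

Regular tax:
  £309000 × 11% = £33990
  £192500 × 20% = £38500
  → £72490

£72490 > £43375, so the regular tax governs.

£72490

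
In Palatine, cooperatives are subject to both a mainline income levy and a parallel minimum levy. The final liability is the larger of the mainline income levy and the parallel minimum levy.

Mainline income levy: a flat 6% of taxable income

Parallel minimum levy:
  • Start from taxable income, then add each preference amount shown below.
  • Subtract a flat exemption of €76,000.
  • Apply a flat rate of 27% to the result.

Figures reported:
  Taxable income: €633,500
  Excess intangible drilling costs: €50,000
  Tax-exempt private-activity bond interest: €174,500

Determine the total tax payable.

Parallel minimum levy:
  Adjusted income: €633,500 + €50,000 + €174,500 = €858,000
  Less exemption €76,000 → base €782,000
  €782,000 × 27% = €211,140

Mainline income levy:
  €633,500 × 6% = €38,010

€211,140 > €38,010, so the parallel minimum levy is the binding amount.

€211,140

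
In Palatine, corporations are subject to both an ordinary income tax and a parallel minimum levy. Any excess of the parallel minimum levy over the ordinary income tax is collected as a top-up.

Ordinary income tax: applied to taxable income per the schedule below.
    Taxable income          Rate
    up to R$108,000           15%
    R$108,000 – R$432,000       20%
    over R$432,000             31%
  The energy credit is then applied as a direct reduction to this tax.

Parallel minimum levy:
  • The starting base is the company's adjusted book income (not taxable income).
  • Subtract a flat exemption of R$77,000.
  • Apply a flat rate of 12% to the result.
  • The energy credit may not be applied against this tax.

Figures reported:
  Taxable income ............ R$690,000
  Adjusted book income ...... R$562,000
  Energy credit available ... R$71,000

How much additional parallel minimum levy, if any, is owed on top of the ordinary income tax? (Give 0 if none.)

Parallel minimum levy:
  Base (adjusted book income): R$562,000
  Less exemption R$77,000 → base R$485,000
  R$485,000 × 12% = R$58,200

Ordinary income tax:
  R$108,000 × 15% = R$16,200
  R$324,000 × 20% = R$64,800
  R$258,000 × 31% = R$79,980
  → R$160,980
  Less energy credit R$71,000 → R$89,980

R$58,200 ≤ R$89,980, so no add-on is due.

R$0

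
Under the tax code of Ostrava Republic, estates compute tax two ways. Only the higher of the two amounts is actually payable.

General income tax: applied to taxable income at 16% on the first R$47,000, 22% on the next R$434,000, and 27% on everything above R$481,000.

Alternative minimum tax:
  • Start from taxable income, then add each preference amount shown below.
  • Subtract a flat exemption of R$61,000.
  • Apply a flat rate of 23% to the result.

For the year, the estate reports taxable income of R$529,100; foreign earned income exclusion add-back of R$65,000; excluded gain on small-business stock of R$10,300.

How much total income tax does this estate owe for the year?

Alternative minimum tax:
  Adjusted income: R$529,100 + R$65,000 + R$10,300 = R$604,400
  Less exemption R$61,000 → base R$543,400
  R$543,400 × 23% = R$124,982

General income tax:
  R$47,000 × 16% = R$7,520
  R$434,000 × 22% = R$95,480
  R$48,100 × 27% = R$12,987
  → R$115,987

R$124,982 > R$115,987, so the alternative minimum tax is the binding amount.

R$124,982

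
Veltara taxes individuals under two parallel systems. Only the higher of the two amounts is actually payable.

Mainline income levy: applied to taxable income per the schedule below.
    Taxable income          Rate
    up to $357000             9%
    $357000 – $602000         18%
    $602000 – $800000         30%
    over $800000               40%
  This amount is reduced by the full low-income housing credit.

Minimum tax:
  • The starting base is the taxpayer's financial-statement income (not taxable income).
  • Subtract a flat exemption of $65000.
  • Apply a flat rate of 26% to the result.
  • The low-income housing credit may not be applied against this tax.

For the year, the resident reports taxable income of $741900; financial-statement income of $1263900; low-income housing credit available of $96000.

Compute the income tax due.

$311714

Mainline income levy:
  $357000 × 9% = $32130
  $245000 × 18% = $44100
  $139900 × 30% = $41970
  → $118200
  Less low-income housing credit $96000 → $22200

Minimum tax:
  Base (financial-statement income): $1263900
  Less exemption $65000 → base $1198900
  $1198900 × 26% = $311714

$311714 > $22200, so the minimum tax is the binding amount.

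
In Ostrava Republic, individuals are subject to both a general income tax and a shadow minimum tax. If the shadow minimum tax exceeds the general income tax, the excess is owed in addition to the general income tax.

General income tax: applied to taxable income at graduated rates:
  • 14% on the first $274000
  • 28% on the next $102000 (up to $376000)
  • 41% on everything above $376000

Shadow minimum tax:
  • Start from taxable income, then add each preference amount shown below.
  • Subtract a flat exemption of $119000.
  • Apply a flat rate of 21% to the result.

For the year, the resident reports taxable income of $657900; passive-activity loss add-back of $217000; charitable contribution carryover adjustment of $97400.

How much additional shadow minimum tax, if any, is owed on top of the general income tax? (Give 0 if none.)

$0

Shadow minimum tax:
  Adjusted income: $657900 + $217000 + $97400 = $972300
  Less exemption $119000 → base $853300
  $853300 × 21% = $179193

General income tax:
  $274000 × 14% = $38360
  $102000 × 28% = $28560
  $281900 × 41% = $115579
  → $182499

$179193 ≤ $182499, so no add-on is due.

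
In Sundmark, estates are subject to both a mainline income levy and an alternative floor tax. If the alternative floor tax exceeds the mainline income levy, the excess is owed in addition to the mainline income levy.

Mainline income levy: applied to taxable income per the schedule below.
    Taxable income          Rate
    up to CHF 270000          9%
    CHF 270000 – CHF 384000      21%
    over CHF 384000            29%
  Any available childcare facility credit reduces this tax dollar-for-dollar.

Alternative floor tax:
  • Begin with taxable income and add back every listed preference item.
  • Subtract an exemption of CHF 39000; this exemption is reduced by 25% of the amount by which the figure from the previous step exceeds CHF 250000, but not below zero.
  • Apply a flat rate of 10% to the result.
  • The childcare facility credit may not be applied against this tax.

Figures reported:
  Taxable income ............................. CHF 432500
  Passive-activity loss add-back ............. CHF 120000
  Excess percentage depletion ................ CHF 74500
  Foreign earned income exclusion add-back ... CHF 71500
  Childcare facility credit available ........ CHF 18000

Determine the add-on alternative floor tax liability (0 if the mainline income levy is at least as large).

CHF 25545

Mainline income levy:
  CHF 270000 × 9% = CHF 24300
  CHF 114000 × 21% = CHF 23940
  CHF 48500 × 29% = CHF 14065
  → CHF 62305
  Less childcare facility credit CHF 18000 → CHF 44305

Alternative floor tax:
  Adjusted income: CHF 432500 + CHF 120000 + CHF 74500 + CHF 71500 = CHF 698500
  Exemption: 25% × (CHF 698500 − CHF 250000) = CHF 112125 ≥ CHF 39000, so the exemption is fully phased out
  Base: CHF 698500 − CHF 0 = CHF 698500
  CHF 698500 × 10% = CHF 69850

Excess of alternative floor tax over mainline income levy: CHF 69850 − CHF 44305 = CHF 25545.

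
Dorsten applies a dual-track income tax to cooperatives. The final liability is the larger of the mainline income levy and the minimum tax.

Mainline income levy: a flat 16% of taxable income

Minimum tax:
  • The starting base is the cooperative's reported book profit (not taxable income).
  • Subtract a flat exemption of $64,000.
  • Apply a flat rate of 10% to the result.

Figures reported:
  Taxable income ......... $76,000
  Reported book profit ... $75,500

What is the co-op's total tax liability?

Minimum tax:
  Base (reported book profit): $75,500
  Less exemption $64,000 → base $11,500
  $11,500 × 10% = $1,150

Mainline income levy:
  $76,000 × 16% = $12,160

$12,160 > $1,150, so the mainline income levy governs.

$12,160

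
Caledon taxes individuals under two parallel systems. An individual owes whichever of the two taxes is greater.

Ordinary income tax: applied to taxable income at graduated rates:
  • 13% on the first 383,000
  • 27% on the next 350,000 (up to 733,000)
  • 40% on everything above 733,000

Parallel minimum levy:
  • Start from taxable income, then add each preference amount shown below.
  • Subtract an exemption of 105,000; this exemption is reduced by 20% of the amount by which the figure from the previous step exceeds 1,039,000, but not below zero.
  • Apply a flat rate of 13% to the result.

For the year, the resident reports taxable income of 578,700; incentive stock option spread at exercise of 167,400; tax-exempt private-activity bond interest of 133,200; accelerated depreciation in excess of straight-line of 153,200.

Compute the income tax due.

Parallel minimum levy:
  Adjusted income: 578,700 + 167,400 + 133,200 + 153,200 = 1,032,500
  Exemption: 1,032,500 ≤ 1,039,000, so full 105,000 applies
  Base: 1,032,500 − 105,000 = 927,500
  927,500 × 13% = 120,575

Ordinary income tax:
  383,000 × 13% = 49,790
  195,700 × 27% = 52,839
  → 102,629

120,575 > 102,629, so the parallel minimum levy is the binding amount.

120,575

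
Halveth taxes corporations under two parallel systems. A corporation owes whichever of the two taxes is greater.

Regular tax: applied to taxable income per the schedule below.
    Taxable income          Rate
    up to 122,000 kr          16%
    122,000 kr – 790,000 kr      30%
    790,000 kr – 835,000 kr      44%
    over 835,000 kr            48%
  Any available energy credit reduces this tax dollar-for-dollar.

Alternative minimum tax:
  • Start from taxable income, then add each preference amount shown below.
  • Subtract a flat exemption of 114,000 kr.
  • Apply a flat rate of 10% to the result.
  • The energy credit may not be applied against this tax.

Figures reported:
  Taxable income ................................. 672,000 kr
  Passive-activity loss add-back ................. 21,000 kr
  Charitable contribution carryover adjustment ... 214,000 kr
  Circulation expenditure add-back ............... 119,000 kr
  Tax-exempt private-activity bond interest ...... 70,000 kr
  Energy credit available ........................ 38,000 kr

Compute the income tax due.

Regular tax:
  122,000 kr × 16% = 19,520 kr
  550,000 kr × 30% = 165,000 kr
  → 184,520 kr
  Less energy credit 38,000 kr → 146,520 kr

Alternative minimum tax:
  Adjusted income: 672,000 kr + 21,000 kr + 214,000 kr + 119,000 kr + 70,000 kr = 1,096,000 kr
  Less exemption 114,000 kr → base 982,000 kr
  982,000 kr × 10% = 98,200 kr

146,520 kr > 98,200 kr, so the regular tax governs.

146,520 kr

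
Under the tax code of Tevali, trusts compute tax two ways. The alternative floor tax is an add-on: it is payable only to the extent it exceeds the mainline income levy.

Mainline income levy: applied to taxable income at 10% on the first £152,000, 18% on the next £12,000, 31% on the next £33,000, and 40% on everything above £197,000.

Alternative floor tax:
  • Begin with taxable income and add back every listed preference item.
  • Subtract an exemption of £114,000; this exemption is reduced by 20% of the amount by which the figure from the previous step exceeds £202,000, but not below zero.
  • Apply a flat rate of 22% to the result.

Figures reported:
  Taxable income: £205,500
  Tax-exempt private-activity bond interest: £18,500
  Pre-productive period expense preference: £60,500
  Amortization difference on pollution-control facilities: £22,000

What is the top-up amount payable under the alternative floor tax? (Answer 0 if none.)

Mainline income levy:
  £152,000 × 10% = £15,200
  £12,000 × 18% = £2,160
  £33,000 × 31% = £10,230
  £8,500 × 40% = £3,400
  → £30,990

Alternative floor tax:
  Adjusted income: £205,500 + £18,500 + £60,500 + £22,000 = £306,500
  Exemption: £114,000 − 20% × (£306,500 − £202,000) = £114,000 − £20,900 = £93,100
  Base: £306,500 − £93,100 = £213,400
  £213,400 × 22% = £46,948

Excess of alternative floor tax over mainline income levy: £46,948 − £30,990 = £15,958.

£15,958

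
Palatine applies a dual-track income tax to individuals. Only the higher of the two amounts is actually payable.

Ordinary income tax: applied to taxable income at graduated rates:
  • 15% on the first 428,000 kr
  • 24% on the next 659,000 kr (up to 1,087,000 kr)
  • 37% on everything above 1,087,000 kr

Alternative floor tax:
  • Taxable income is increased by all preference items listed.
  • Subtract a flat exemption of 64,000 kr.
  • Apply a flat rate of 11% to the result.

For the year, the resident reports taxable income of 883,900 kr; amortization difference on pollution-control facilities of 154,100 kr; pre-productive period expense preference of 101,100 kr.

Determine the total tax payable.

Alternative floor tax:
  Adjusted income: 883,900 kr + 154,100 kr + 101,100 kr = 1,139,100 kr
  Less exemption 64,000 kr → base 1,075,100 kr
  1,075,100 kr × 11% = 118,261 kr

Ordinary income tax:
  428,000 kr × 15% = 64,200 kr
  455,900 kr × 24% = 109,416 kr
  → 173,616 kr

173,616 kr > 118,261 kr, so the ordinary income tax governs.

173,616 kr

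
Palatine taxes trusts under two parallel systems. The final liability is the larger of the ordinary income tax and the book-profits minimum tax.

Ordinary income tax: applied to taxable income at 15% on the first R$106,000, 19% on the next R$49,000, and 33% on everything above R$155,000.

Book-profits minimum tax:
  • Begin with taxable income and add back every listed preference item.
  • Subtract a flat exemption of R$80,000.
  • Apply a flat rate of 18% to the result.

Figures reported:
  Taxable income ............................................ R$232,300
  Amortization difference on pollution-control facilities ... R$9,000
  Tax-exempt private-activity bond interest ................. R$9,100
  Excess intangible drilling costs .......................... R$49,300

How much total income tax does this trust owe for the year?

Book-profits minimum tax:
  Adjusted income: R$232,300 + R$9,000 + R$9,100 + R$49,300 = R$299,700
  Less exemption R$80,000 → base R$219,700
  R$219,700 × 18% = R$39,546

Ordinary income tax:
  R$106,000 × 15% = R$15,900
  R$49,000 × 19% = R$9,310
  R$77,300 × 33% = R$25,509
  → R$50,719

R$50,719 > R$39,546, so the ordinary income tax governs.

R$50,719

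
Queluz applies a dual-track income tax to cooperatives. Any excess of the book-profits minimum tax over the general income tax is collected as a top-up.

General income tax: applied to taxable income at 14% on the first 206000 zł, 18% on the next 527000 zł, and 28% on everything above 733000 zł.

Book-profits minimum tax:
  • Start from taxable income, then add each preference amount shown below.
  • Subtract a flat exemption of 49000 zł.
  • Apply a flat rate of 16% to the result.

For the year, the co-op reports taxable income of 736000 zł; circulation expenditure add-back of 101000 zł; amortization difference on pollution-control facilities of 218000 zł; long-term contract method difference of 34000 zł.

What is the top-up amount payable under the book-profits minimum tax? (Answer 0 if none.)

41860 zł

Book-profits minimum tax:
  Adjusted income: 736000 zł + 101000 zł + 218000 zł + 34000 zł = 1089000 zł
  Less exemption 49000 zł → base 1040000 zł
  1040000 zł × 16% = 166400 zł

General income tax:
  206000 zł × 14% = 28840 zł
  527000 zł × 18% = 94860 zł
  3000 zł × 28% = 840 zł
  → 124540 zł

Excess of book-profits minimum tax over general income tax: 166400 zł − 124540 zł = 41860 zł.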